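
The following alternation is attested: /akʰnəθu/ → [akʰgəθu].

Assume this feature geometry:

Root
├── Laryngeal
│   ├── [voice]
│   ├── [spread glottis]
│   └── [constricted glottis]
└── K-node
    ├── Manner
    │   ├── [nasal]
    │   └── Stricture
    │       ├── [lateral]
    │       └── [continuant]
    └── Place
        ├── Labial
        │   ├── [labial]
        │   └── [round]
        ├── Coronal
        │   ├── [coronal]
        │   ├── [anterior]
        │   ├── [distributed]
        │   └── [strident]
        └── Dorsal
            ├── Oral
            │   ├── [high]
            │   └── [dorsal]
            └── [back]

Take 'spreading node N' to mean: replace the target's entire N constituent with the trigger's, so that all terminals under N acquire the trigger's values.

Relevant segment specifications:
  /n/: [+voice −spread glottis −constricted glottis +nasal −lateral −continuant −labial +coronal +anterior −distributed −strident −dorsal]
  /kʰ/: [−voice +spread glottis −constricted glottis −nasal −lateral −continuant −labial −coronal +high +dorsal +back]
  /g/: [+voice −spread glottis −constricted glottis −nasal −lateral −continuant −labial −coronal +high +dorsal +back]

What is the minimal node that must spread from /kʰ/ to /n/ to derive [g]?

K-node

Comparing /n/ with its surface form [g], the features that change are [nasal], [coronal], [anterior], [distributed], [strident], [dorsal], [high], [back].
These terminals are all dominated by K-node, and no proper subconstituent of K-node covers them all; K-node is their lowest common ancestor.
If K-node spreads, every terminal under it takes /kʰ/'s value, producing [g] as observed.
Had Root spread, [spread glottis], [voice] would have taken /kʰ/'s values; they stay as in /n/, confirming the spreading constituent is exactly K-node.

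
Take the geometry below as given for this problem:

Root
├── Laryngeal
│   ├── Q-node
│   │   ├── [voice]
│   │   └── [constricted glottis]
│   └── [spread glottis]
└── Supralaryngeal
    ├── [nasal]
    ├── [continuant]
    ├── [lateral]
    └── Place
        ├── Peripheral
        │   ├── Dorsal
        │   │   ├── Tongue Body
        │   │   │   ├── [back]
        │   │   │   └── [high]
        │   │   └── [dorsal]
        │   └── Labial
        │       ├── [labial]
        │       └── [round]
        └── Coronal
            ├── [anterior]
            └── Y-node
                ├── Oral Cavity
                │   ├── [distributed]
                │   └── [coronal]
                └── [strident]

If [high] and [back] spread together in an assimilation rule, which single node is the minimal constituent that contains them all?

[high] is immediately dominated by Tongue Body.
[back] is immediately dominated by Tongue Body.
The listed terminals split across distinct daughters of Tongue Body, so Tongue Body itself is the smallest node containing them all.

Tongue Body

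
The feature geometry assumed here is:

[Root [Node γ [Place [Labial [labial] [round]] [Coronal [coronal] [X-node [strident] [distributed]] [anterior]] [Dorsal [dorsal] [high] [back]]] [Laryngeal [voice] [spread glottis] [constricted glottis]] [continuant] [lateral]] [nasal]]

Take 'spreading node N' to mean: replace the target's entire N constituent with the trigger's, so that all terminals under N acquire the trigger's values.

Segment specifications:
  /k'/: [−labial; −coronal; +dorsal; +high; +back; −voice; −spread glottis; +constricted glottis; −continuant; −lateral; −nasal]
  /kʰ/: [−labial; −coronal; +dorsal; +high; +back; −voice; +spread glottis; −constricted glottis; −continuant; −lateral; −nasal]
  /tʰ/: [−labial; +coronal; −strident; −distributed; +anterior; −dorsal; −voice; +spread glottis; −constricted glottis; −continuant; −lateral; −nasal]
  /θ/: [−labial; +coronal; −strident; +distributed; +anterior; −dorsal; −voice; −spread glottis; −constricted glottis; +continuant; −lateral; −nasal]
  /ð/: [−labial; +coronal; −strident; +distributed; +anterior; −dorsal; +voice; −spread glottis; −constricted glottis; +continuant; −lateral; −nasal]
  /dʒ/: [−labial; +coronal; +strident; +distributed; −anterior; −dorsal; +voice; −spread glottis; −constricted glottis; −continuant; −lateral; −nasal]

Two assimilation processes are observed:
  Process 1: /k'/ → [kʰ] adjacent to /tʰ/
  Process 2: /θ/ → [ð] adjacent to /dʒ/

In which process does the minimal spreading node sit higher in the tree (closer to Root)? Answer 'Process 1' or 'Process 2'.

Process 1 alters [spread glottis], [constricted glottis]; the lowest common ancestor is Laryngeal (depth 2 from Root).
Process 2: the feature that changes is [voice]; the minimal node is [voice] (depth 3).
Laryngeal (depth 2) sits above [voice] (depth 3), making Process 1 the one with the higher spreading node.

Process 1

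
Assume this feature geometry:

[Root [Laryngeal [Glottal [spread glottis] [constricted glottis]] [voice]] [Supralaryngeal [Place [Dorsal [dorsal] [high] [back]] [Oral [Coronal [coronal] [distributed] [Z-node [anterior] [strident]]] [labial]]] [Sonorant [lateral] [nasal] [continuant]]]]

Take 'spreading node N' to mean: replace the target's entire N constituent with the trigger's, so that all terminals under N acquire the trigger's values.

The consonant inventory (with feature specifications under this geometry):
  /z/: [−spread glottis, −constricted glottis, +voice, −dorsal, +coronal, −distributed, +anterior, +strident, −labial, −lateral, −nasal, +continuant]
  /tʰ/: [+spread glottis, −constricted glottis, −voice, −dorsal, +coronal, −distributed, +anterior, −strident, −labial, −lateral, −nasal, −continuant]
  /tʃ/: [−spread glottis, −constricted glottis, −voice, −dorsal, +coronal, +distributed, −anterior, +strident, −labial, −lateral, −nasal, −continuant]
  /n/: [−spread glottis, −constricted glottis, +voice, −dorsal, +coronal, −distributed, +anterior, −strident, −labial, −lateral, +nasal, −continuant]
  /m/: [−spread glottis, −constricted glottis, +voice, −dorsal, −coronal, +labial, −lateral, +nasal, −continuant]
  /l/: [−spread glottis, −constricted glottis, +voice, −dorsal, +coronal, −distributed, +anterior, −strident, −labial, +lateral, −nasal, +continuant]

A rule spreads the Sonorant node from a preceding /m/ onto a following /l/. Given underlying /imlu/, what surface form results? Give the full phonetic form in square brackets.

Terminals under Sonorant in this geometry: [lateral], [nasal], [continuant].
Spreading Sonorant from /m/ onto /l/ replaces those values with /m/'s: [−lateral], [+nasal], [−continuant]. Features outside Sonorant ([spread glottis], [constricted glottis], [voice], …) stay as in /l/.
This feature bundle is that of [n], so /imlu/ surfaces as [imnu].

[imnu]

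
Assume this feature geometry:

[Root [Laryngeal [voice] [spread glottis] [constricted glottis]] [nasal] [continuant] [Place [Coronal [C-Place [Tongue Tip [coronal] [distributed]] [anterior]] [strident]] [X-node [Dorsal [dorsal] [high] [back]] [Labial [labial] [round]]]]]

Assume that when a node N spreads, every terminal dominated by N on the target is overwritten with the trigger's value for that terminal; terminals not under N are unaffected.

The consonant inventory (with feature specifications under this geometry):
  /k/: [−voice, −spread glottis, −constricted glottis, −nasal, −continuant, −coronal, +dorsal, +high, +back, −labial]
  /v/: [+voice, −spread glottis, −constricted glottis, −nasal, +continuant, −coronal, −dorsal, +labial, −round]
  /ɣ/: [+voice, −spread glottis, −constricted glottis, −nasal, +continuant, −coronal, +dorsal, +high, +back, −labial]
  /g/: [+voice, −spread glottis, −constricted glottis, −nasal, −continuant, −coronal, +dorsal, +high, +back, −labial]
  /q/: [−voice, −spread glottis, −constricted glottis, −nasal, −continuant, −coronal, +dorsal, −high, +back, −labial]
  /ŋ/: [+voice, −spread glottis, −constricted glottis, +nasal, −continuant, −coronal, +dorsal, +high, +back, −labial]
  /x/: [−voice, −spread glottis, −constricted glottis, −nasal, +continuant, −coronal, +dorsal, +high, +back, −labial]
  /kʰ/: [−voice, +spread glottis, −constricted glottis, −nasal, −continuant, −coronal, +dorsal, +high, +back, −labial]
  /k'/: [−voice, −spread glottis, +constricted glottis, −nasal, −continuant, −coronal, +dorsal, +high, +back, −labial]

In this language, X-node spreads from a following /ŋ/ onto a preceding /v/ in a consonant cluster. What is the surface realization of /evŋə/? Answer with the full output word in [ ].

Terminals under X-node in this geometry: [dorsal], [high], [back], [labial], [round].
After delinking /v/'s X-node and linking /ŋ/'s, the affected terminals become [+dorsal], [+high], [+back], [−labial]; [voice], [spread glottis], [constricted glottis], … (outside X-node) are retained from /v/.
Among the inventory, only /ɣ/ has exactly this specification, giving the surface form [eɣŋə].

[eɣŋə]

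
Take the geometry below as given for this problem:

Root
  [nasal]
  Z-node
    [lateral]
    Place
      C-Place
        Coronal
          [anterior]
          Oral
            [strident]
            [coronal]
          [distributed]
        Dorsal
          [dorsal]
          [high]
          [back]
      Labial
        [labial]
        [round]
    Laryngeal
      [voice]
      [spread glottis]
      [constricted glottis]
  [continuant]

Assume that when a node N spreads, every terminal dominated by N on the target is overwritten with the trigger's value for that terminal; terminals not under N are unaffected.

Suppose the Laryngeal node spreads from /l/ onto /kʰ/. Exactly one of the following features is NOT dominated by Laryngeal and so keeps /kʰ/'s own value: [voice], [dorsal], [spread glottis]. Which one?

[dorsal]

The terminals dominated by Laryngeal are [voice], [spread glottis], [constricted glottis].
Spreading Laryngeal replaces [voice], [spread glottis] with the trigger's values, since each sits inside the Laryngeal constituent.
[dorsal] attaches under Dorsal, not under Laryngeal, so /kʰ/ retains its own value for [dorsal].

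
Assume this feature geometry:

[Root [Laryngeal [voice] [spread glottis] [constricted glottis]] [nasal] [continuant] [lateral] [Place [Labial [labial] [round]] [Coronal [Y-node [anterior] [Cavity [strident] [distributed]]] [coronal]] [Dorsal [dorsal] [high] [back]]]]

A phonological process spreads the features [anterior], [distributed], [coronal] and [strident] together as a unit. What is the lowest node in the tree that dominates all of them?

Coronal

[anterior]: Root > Place > Coronal > Y-node > [anterior].
[distributed]: Root > Place > Coronal > Y-node > Cavity > [distributed].
[coronal]: Root > Place > Coronal > [coronal].
[strident]: Root > Place > Coronal > Y-node > Cavity > [strident].
The lowest node appearing on every path is Coronal; each proper daughter of Coronal fails to dominate at least one of the listed features.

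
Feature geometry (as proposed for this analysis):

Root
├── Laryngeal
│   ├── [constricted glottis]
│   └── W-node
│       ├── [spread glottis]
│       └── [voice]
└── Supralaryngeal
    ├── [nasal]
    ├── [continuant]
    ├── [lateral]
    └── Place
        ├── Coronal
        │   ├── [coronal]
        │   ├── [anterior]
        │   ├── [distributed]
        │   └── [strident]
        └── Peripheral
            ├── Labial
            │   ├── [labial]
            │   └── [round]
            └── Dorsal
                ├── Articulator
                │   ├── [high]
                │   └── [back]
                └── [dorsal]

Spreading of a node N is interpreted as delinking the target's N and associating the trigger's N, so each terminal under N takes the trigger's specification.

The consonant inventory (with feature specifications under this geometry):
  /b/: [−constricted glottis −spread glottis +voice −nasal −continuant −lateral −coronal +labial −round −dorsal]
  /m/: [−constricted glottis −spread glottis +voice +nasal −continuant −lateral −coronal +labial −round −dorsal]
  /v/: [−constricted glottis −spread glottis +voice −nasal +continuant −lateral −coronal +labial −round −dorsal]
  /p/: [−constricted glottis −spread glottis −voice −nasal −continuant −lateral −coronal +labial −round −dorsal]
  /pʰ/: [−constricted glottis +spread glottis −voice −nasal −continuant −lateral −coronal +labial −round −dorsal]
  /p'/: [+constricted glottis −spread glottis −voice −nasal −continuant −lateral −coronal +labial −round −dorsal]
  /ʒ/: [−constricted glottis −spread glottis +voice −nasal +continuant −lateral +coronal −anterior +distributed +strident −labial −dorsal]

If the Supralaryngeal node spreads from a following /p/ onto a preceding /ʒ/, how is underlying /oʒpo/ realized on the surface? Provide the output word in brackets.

[obpo]

The Supralaryngeal node dominates the terminals [nasal], [continuant], [lateral], [coronal], [anterior], [distributed], [strident], [labial], [round], [high], [back], [dorsal].
Spreading Supralaryngeal from /p/ onto /ʒ/ replaces those values with /p/'s: [−nasal], [−continuant], [−lateral], [−coronal], [+labial], [−round], [−dorsal]. Features outside Supralaryngeal ([constricted glottis], [spread glottis], [voice]) stay as in /ʒ/.
The resulting bundle matches /b/ in the inventory; substituting it for /ʒ/ gives [obpo].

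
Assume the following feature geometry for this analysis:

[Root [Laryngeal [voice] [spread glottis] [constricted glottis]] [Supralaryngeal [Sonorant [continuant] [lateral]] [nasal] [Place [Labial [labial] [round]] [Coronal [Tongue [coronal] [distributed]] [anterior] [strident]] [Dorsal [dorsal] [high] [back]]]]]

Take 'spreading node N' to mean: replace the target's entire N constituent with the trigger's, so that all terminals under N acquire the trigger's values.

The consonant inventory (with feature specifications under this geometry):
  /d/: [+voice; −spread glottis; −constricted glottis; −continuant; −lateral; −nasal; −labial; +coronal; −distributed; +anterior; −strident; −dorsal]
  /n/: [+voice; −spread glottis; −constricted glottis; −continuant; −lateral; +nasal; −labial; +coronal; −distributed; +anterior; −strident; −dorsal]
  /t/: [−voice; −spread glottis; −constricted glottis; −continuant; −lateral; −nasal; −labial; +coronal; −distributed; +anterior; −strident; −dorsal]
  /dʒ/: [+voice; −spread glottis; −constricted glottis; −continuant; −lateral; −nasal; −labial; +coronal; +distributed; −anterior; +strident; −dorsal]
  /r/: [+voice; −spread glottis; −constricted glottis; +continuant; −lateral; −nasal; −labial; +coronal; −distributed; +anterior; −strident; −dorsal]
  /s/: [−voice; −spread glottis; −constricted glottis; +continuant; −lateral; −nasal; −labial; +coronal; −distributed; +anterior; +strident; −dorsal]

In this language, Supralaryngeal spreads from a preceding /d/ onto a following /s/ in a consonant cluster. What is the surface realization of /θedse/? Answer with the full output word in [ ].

[θedte]

The Supralaryngeal node dominates the terminals [continuant], [lateral], [nasal], [labial], [round], [coronal], [distributed], [anterior], [strident], [dorsal], [high], [back].
After delinking /s/'s Supralaryngeal and linking /d/'s, the affected terminals become [−continuant], [−lateral], [−nasal], [−labial], [+coronal], [−distributed], [+anterior], [−strident], [−dorsal]; [voice], [spread glottis], [constricted glottis] (outside Supralaryngeal) are retained from /s/.
The resulting bundle matches /t/ in the inventory; substituting it for /s/ gives [θedte].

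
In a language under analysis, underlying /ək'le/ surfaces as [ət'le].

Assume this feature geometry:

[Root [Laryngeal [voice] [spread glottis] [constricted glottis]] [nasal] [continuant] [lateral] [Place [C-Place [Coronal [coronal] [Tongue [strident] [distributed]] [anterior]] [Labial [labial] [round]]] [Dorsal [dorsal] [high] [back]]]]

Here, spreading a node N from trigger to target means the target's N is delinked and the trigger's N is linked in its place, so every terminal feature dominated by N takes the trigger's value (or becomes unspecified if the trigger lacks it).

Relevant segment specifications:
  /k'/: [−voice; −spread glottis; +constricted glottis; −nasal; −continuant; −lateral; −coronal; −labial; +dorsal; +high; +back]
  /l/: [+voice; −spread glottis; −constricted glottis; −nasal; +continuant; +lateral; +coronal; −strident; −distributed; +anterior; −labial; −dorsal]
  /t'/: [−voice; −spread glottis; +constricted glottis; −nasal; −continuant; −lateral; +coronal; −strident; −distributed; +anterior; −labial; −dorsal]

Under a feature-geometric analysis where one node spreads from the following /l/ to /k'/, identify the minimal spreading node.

The alternation /k'/ → [t'] changes [coronal], [anterior], [distributed], [strident], [dorsal], [high], [back] and nothing else.
The smallest constituent containing every changed terminal is Place — each of its daughters lacks at least one of the affected features.
Spreading Place from /l/ overwrites each of those terminals with /l/'s values, yielding exactly [t'].
Since [continuant], [lateral] are preserved even though /l/ disagrees there, no node above Place spread.

Place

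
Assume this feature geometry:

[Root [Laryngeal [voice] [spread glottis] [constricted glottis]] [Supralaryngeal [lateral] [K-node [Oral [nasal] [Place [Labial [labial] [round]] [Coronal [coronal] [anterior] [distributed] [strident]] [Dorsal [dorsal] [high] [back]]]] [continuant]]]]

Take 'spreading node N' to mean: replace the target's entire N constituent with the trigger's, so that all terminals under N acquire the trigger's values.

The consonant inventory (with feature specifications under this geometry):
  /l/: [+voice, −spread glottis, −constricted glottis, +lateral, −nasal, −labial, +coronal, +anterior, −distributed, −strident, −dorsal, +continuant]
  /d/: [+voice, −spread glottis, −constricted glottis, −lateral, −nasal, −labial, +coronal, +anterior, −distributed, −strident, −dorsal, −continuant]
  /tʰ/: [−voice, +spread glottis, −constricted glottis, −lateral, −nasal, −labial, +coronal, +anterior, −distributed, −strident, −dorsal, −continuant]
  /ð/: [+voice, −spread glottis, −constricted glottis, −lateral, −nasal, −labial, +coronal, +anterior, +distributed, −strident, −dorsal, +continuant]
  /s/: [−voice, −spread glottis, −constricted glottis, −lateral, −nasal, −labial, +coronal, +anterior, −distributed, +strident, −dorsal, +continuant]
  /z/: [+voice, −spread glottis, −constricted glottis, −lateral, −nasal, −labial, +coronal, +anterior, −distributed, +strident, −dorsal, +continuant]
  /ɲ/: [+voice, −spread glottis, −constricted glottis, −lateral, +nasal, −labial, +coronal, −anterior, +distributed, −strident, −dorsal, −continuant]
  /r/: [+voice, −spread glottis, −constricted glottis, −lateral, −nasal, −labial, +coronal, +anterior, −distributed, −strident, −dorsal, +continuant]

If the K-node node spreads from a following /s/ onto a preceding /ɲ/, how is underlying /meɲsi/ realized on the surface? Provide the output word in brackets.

K-node immediately or transitively dominates [nasal], [labial], [round], [coronal], [anterior], [distributed], [strident], [dorsal], [high], [back], [continuant].
The target acquires /s/'s values for everything under K-node — [−nasal], [−labial], [+coronal], [+anterior], [−distributed], [+strident], [−dorsal], [+continuant] — while keeping its own [voice], [spread glottis], [constricted glottis], ….
Among the inventory, only /z/ has exactly this specification, giving the surface form [mezsi].

[mezsi]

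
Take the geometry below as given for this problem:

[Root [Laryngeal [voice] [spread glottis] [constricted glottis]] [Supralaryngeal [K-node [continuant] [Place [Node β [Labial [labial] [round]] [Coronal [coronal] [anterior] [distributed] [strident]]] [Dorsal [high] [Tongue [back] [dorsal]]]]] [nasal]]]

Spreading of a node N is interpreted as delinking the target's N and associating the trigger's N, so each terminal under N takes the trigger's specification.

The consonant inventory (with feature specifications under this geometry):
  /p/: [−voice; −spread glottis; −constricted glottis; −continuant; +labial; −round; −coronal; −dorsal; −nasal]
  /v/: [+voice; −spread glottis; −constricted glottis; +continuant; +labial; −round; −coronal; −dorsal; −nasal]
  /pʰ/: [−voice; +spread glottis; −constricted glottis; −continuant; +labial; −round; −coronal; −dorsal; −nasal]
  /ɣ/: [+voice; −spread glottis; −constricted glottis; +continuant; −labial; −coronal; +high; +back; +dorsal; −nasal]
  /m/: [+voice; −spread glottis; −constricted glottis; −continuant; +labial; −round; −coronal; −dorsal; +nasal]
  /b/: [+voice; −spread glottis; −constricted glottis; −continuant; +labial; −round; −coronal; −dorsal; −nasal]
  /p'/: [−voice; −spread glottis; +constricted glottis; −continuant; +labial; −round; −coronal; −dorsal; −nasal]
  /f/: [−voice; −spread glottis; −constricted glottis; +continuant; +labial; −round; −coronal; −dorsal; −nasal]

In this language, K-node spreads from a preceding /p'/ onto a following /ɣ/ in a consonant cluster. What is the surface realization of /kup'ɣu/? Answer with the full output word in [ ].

Terminals under K-node in this geometry: [continuant], [labial], [round], [coronal], [anterior], [distributed], [strident], [high], [back], [dorsal].
After delinking /ɣ/'s K-node and linking /p'/'s, the affected terminals become [−continuant], [+labial], [−round], [−coronal], [−dorsal]; [voice], [spread glottis], [constricted glottis], … (outside K-node) are retained from /ɣ/.
The resulting bundle matches /b/ in the inventory; substituting it for /ɣ/ gives [kup'bu].

[kup'bu]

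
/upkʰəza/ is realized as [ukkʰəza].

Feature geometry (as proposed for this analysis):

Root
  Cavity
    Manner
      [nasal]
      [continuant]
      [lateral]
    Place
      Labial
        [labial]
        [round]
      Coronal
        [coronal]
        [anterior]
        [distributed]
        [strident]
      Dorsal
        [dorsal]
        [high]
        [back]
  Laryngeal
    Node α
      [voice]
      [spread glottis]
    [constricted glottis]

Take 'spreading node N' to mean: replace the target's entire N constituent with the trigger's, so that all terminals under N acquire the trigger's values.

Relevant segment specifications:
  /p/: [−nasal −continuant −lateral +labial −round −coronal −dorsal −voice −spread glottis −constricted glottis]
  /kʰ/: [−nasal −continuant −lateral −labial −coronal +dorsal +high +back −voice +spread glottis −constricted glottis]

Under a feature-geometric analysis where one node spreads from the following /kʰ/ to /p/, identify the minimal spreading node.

Place

The alternation /p/ → [k] changes [labial], [round], [dorsal], [high], [back] and nothing else.
These terminals are all dominated by Place, and no proper subconstituent of Place covers them all; Place is their lowest common ancestor.
Delinking /p/'s Place and associating /kʰ/'s Place gives precisely the feature bundle of [k].
[spread glottis] stays as in /p/ although /kʰ/ differs there, so no node dominating it spread; among the remaining candidates Place is the lowest that derives the output.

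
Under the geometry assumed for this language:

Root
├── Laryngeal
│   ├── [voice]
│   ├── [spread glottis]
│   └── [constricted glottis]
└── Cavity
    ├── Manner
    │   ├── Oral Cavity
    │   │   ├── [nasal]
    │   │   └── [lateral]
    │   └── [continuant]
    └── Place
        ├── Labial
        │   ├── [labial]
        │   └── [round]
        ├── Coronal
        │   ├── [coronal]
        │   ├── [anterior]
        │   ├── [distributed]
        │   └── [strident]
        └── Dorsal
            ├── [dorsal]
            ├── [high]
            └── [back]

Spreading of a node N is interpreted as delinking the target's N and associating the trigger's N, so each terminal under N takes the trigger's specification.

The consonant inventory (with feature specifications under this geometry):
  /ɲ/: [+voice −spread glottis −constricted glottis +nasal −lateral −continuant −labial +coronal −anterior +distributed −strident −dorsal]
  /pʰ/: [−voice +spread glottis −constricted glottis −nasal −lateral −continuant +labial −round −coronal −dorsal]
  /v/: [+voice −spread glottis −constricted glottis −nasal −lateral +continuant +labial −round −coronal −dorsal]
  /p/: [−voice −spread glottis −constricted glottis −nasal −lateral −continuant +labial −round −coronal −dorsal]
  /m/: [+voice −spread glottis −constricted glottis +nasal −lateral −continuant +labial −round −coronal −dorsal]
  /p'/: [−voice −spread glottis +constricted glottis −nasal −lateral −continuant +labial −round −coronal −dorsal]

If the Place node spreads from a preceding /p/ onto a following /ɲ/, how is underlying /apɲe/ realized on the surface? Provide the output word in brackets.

Place immediately or transitively dominates [labial], [round], [coronal], [anterior], [distributed], [strident], [dorsal], [high], [back].
Spreading Place from /p/ onto /ɲ/ replaces those values with /p/'s: [+labial], [−round], [−coronal], [−dorsal]. Features outside Place ([voice], [spread glottis], [constricted glottis], …) stay as in /ɲ/.
The resulting bundle matches /m/ in the inventory; substituting it for /ɲ/ gives [apme].

[apme]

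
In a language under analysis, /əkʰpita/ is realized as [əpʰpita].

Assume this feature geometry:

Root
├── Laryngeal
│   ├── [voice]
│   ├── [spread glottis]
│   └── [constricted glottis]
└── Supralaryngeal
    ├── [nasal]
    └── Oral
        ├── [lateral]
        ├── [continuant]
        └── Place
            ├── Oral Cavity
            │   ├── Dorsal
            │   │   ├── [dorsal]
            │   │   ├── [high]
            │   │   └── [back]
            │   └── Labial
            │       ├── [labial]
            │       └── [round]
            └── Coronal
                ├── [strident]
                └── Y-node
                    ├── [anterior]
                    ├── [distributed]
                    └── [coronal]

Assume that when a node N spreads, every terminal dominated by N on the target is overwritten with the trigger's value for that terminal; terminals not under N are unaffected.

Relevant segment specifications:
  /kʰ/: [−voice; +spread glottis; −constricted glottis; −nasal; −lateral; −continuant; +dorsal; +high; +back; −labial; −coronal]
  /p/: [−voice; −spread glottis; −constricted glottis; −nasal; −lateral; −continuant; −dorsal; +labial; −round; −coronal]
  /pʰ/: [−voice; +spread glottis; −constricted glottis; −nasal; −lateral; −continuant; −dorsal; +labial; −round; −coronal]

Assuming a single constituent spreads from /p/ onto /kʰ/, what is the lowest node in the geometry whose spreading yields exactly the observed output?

The alternation /kʰ/ → [pʰ] changes [labial], [round], [dorsal], [high], [back] and nothing else.
The smallest constituent containing every changed terminal is Oral Cavity — each of its daughters lacks at least one of the affected features.
Delinking /kʰ/'s Oral Cavity and associating /p/'s Oral Cavity gives precisely the feature bundle of [pʰ].
[spread glottis], a feature on which the two segments disagree outside Oral Cavity, is unchanged — nothing dominating it spread, and Oral Cavity is the minimal sufficient constituent.

Oral Cavity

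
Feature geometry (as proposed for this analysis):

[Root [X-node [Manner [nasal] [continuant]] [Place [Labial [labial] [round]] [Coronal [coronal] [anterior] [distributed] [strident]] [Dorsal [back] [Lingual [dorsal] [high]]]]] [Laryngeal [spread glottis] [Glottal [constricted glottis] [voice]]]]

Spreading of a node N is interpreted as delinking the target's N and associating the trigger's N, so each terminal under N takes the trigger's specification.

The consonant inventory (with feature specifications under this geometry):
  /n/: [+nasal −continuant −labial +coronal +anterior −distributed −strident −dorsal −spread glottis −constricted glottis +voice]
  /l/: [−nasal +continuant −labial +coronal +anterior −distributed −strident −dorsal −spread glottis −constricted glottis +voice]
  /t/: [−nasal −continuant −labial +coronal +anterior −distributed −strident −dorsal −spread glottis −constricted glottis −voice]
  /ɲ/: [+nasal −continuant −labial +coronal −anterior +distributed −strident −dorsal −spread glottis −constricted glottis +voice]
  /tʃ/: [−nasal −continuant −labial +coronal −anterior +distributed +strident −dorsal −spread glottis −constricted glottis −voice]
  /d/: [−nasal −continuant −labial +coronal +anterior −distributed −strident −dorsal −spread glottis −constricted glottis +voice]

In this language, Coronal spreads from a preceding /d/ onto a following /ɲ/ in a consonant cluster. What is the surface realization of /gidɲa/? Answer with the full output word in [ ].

Coronal immediately or transitively dominates [coronal], [anterior], [distributed], [strident].
The target acquires /d/'s values for everything under Coronal — [+coronal], [+anterior], [−distributed], [−strident] — while keeping its own [nasal], [continuant], [labial], ….
The resulting bundle matches /n/ in the inventory; substituting it for /ɲ/ gives [gidna].

[gidna]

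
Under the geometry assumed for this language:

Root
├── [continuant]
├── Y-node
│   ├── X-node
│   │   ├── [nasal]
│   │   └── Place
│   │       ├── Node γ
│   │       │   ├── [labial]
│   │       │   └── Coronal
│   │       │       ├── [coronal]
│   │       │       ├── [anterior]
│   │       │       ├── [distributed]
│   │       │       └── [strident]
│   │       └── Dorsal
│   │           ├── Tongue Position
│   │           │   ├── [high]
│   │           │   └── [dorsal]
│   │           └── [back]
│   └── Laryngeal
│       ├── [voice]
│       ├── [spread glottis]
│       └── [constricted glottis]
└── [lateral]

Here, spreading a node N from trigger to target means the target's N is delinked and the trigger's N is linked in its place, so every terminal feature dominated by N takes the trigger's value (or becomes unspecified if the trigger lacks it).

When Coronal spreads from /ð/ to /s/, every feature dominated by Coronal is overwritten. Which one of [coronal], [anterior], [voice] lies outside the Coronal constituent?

The terminals dominated by Coronal are [coronal], [anterior], [distributed], [strident].
Of the listed options, [anterior], [coronal] are among these and would be overwritten by spreading Coronal.
[voice] attaches under Laryngeal, not under Coronal, so /s/ retains its own value for [voice].

[voice]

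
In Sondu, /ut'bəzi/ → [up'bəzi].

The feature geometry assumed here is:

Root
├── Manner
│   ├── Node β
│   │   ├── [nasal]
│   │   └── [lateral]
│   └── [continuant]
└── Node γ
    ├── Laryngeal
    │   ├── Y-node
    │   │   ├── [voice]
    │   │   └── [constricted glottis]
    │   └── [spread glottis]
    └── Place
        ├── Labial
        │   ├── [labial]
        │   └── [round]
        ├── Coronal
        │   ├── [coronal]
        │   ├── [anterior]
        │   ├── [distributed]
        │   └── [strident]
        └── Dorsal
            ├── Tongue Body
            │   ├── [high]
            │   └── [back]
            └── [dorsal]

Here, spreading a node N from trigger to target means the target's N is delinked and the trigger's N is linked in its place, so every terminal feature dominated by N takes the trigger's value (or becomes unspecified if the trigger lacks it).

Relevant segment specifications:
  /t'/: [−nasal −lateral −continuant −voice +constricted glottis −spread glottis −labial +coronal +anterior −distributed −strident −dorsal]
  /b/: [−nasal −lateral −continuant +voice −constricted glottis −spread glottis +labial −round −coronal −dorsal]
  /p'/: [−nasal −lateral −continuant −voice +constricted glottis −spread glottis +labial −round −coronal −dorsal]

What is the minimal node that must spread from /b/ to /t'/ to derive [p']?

Place

/t'/ and [p'] differ in [labial], [round], [coronal], [anterior], [distributed], [strident]; every other specified feature is identical.
In this geometry the lowest node dominating all of them is Place: every daughter of Place dominates only a proper subset, so no lower node suffices.
Delinking /t'/'s Place and associating /b/'s Place gives precisely the feature bundle of [p'].
Since [voice], [constricted glottis] are preserved even though /b/ disagrees there, no node above Place spread.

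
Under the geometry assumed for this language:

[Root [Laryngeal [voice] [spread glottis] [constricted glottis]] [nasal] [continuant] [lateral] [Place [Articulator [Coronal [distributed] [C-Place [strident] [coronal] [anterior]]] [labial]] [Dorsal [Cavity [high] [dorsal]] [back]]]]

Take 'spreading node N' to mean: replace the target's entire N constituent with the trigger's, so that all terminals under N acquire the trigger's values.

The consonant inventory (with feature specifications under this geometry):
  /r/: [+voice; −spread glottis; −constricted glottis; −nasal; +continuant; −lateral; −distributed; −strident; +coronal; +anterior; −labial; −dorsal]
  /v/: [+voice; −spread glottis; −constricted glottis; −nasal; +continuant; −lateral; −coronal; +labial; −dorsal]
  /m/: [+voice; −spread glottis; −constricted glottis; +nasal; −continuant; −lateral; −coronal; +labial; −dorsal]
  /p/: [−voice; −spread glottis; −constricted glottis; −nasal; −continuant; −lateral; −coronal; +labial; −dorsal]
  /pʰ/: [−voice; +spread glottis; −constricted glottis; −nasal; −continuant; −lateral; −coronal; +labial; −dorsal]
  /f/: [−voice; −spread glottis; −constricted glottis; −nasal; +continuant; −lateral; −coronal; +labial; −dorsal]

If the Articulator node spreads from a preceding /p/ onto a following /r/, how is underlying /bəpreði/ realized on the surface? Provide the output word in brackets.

[bəpveði]

Articulator immediately or transitively dominates [distributed], [strident], [coronal], [anterior], [labial].
After delinking /r/'s Articulator and linking /p/'s, the affected terminals become [−coronal], [+labial]; [voice], [spread glottis], [constricted glottis], … (outside Articulator) are retained from /r/.
The resulting bundle matches /v/ in the inventory; substituting it for /r/ gives [bəpveði].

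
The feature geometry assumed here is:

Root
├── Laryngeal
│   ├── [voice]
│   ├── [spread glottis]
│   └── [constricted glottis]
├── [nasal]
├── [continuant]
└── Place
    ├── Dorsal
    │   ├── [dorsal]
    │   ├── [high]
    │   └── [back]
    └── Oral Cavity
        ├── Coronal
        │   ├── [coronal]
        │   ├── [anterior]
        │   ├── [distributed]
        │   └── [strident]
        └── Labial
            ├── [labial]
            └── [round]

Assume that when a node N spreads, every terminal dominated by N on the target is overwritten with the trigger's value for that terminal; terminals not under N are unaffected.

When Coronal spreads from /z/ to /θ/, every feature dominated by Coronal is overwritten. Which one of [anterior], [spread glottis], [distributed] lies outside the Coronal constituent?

[spread glottis]

Under this geometry, Coronal contains [coronal], [anterior], [distributed], [strident].
Of the listed options, [anterior], [distributed] are among these and would be overwritten by spreading Coronal.
[spread glottis] attaches under Laryngeal, not under Coronal, so /θ/ retains its own value for [spread glottis].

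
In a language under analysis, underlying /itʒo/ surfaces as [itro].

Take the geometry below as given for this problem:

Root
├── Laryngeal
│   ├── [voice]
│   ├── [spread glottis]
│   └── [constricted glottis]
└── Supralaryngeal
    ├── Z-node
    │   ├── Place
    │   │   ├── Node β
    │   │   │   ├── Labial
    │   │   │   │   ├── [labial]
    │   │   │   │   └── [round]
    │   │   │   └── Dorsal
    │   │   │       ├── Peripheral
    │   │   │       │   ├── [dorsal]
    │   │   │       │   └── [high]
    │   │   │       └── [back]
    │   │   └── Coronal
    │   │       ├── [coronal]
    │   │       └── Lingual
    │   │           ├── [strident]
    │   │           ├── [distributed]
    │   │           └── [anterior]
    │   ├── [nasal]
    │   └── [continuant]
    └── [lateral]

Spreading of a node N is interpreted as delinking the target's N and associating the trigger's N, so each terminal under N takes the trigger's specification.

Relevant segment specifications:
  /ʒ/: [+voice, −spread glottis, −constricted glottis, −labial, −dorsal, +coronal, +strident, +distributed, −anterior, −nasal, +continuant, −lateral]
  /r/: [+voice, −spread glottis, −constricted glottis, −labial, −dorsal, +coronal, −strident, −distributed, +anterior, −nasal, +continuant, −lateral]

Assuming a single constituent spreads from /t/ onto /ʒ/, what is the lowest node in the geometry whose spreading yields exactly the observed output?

Lingual

Feature comparison: [anterior], [distributed], [strident] differ between /ʒ/ and [r]; the remaining terminals match.
In this geometry the lowest node dominating all of them is Lingual: every daughter of Lingual dominates only a proper subset, so no lower node suffices.
Spreading Lingual from /t/ overwrites each of those terminals with /t/'s values, yielding exactly [r].
Features on which the two segments disagree outside Lingual, such as [voice], [continuant], are unchanged — nothing dominating them spread, and Lingual is the minimal sufficient constituent.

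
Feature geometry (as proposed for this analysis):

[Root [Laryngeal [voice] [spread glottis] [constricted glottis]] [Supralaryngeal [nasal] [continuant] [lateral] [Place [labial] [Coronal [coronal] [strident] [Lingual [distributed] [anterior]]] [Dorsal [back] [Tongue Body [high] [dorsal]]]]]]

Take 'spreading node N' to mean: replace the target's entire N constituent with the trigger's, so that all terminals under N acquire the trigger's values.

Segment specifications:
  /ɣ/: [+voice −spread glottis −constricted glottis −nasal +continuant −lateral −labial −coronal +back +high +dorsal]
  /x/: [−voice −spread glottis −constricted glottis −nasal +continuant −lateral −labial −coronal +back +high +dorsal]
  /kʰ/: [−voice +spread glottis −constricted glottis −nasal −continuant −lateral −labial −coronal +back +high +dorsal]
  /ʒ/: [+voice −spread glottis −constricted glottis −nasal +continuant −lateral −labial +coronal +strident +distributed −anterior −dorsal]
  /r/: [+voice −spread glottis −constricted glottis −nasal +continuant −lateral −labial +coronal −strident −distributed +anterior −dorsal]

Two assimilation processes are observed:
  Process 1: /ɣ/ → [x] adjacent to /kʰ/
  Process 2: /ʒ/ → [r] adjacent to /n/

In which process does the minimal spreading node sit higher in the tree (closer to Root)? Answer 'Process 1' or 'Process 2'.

Process 1

In Process 1, [voice] changes, so the minimal spreading node is [voice] at depth 2.
In Process 2, [anterior], [distributed], [strident] change, so the minimal spreading node is Coronal at depth 3.
Depth 2 < depth 3; Process 1 involves the structurally higher constituent [voice].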